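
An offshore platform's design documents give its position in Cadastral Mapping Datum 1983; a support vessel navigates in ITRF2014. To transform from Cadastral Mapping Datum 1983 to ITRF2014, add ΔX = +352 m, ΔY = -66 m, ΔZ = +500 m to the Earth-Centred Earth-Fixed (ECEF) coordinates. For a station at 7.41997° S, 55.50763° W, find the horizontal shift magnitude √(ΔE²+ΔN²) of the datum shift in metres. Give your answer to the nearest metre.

At φ = -7.41997°, λ = -55.50763°: sin φ = -0.129141, cos φ = 0.991626, sin λ = -0.824202, cos λ = 0.566296.
ΔE = −sin λ·ΔX + cos λ·ΔY = −(-0.824202)·(352) + (0.566296)·(-66) = 252.74 m.
ΔN = −sin φ cos λ·ΔX − sin φ sin λ·ΔY + cos φ·ΔZ = −(-0.129141)(0.566296)(352) − (-0.129141)(-0.824202)(-66) + (0.991626)(500) = 528.58 m.
Horizontal magnitude = √(ΔE² + ΔN²) = √(252.74² + 528.58²) = 585.90 m.

586 m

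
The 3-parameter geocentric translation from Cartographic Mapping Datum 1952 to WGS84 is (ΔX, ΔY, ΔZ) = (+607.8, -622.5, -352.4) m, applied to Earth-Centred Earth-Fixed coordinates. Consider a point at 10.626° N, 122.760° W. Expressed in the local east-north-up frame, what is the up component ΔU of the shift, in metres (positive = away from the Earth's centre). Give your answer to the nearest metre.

ΔU = 126 m

The local up (radial) axis is (cos φ cos λ, cos φ sin λ, sin φ), giving ΔU = -323.254 + 514.511 − 64.982 = 126.28 m.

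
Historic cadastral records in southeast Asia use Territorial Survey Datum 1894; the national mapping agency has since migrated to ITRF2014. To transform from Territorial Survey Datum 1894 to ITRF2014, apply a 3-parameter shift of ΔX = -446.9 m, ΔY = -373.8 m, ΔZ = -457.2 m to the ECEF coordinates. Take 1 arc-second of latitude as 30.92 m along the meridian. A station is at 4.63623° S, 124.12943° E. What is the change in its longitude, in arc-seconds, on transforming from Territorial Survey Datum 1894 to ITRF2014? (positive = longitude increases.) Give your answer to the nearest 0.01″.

sin φ = -0.080829, cos φ = 0.996728, sin λ = 0.827772, cos λ = -0.561064.
East component: ΔE = −sin λ·ΔX + cos λ·ΔY = −(0.827772)(-446.9) + (-0.561064)(-373.8) = 579.66 m.
1° of latitude spans 3600 × 30.92 = 111312 m; at latitude φ, 1° of longitude spans that × cos φ = 110947.8 m, so Δλ = 579.66 / 110947.8 × 3600 = 18.809″.

Δλ = 18.81″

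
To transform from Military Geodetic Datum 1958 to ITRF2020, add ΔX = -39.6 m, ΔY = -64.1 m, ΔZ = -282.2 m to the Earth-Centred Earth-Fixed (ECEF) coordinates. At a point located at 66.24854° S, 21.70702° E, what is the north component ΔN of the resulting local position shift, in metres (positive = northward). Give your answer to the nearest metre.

The local north axis is (−sin φ cos λ, −sin φ sin λ, cos φ), giving ΔN = -33.676 − 21.700 − 113.662 = -169.04 m.

ΔN = -169 m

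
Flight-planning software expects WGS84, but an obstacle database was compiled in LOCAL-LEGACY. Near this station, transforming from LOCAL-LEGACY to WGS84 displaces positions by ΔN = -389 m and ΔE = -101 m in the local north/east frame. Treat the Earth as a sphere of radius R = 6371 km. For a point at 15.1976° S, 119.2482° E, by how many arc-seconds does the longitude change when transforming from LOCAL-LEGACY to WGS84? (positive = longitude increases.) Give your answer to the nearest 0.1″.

Δλ = -3.4″

At latitude -15.1976°, cos φ = 0.965027.
One radian of longitude at latitude φ spans R cos φ, so Δλ = ΔE / (R cos φ) = -101.0 / (6371000 × 0.965027) = -1.6428e-05 rad = -3.388″.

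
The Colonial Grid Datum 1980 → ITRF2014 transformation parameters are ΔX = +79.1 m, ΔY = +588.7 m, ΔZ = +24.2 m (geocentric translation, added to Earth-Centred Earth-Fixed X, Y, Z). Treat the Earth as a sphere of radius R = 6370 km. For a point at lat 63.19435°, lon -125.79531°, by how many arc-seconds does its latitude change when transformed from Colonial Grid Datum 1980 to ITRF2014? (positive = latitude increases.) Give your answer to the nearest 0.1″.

Δφ = 15.5″

sin φ = 0.892541, cos φ = 0.450966, sin λ = -0.811112, cos λ = -0.584891.
North component: ΔN = −sin φ cos λ·ΔX − sin φ sin λ·ΔY + cos φ·ΔZ = −(0.892541)(-0.584891)(79.1) − (0.892541)(-0.811112)(588.7) + (0.450966)(24.2) = 478.40 m.
1° of latitude spans πR/180 = 111177 m, so Δφ = 478.40 / 111177 × 3600 = 15.491″.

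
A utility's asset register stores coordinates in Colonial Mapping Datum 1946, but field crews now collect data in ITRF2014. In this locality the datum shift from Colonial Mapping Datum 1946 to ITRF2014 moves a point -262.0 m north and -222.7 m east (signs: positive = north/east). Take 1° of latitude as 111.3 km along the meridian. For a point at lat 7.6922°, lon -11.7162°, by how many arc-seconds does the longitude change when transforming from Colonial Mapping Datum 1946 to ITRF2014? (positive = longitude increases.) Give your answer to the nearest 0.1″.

At latitude 7.6922°, cos φ = 0.991001.
1° of longitude at this latitude = 111.3 × cos φ = 110.30 km, so Δλ = -222.7 / 110298.5 = -0.0020191° = -7.269″.

Δλ = -7.3″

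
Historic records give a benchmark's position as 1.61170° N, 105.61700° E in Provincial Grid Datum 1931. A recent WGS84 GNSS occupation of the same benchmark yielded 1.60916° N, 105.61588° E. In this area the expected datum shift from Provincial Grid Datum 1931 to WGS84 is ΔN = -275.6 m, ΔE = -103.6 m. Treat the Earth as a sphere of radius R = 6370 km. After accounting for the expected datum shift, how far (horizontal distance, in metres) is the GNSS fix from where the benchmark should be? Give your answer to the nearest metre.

22 m

Observed coordinate differences: Δφ = -0.00254°, Δλ = -0.00112°.
Converting to metres (1° lat = 111177 m, cos φ = 0.999604): observed ΔN = -282.4 m, observed ΔE = -124.5 m.
Subtracting the expected shift leaves a residual of -282.4 − (-275.6) = -6.8 m north and -124.5 − (-103.6) = -20.9 m east.
Residual distance = √((-6.8)² + (-20.9)²) = 21.9 m.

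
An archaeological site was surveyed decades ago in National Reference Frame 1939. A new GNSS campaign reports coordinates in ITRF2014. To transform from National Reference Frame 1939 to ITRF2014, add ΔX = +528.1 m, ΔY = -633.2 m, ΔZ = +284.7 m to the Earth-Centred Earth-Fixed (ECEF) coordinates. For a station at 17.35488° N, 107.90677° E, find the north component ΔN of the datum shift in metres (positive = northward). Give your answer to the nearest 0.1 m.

At φ = 17.35488°, λ = 107.90677°: sin φ = 0.298289, cos φ = 0.954476, sin λ = 0.951558, cos λ = -0.307469.
ΔN = −sin φ cos λ·ΔX − sin φ sin λ·ΔY + cos φ·ΔZ = −(0.298289)(-0.307469)(528.1) − (0.298289)(0.951558)(-633.2) + (0.954476)(284.7) = 499.90 m.

ΔN = 499.9 m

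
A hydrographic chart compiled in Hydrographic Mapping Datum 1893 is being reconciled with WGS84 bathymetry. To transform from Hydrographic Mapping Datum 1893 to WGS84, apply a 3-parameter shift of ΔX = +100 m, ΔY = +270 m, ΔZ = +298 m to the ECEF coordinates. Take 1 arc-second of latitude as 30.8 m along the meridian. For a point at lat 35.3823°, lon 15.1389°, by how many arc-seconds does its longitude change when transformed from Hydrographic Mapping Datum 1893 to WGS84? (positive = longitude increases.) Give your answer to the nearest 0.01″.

sin φ = 0.579029, cos φ = 0.815307, sin λ = 0.261160, cos λ = 0.965296.
East component: ΔE = −sin λ·ΔX + cos λ·ΔY = −(0.261160)(100) + (0.965296)(270) = 234.51 m.
1° of latitude spans 3600 × 30.80 = 110880 m; at latitude φ, 1° of longitude spans that × cos φ = 90401.2 m, so Δλ = 234.51 / 90401.2 × 3600 = 9.339″.

Δλ = 9.34″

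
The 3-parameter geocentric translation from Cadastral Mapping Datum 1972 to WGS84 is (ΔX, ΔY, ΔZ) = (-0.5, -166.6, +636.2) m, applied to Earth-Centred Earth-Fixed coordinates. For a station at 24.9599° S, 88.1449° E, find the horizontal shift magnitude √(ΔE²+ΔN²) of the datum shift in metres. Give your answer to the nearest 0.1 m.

506.5 m

At φ = -24.9599°, λ = 88.1449°: sin φ = -0.421984, cos φ = 0.906603, sin λ = 0.999476, cos λ = 0.032372.
ΔE = −sin λ·ΔX + cos λ·ΔY = −(0.999476)·(-0.5) + (0.032372)·(-166.6) = -4.89 m.
ΔN = −sin φ cos λ·ΔX − sin φ sin λ·ΔY + cos φ·ΔZ = −(-0.421984)(0.032372)(-0.5) − (-0.421984)(0.999476)(-166.6) + (0.906603)(636.2) = 506.51 m.
Horizontal magnitude = √(ΔE² + ΔN²) = √((-4.89)² + 506.51²) = 506.53 m.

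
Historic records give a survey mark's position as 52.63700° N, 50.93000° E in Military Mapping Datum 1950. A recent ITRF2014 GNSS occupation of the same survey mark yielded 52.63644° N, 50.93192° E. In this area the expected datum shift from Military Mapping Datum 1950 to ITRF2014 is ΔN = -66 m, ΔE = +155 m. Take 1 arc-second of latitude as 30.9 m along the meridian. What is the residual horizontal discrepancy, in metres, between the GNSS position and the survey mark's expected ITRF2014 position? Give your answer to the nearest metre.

Observed coordinate differences: Δφ = -0.00056°, Δλ = +0.00192°.
Converting to metres (1° lat = 111240 m, cos φ = 0.606863): observed ΔN = -62.3 m, observed ΔE = 129.6 m.
Subtracting the expected shift leaves a residual of -62.3 − (-66) = 3.7 m north and 129.6 − (155) = -25.4 m east.
Residual distance = √(3.7² + (-25.4)²) = 25.7 m.

26 m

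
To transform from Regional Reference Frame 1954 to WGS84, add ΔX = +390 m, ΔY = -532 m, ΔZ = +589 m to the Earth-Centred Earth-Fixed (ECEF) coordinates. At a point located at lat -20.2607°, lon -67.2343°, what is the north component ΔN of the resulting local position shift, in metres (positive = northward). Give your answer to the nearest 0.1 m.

ΔN = 774.7 m

The local north axis is (−sin φ cos λ, −sin φ sin λ, cos φ), giving ΔN = 52.261 + 169.875 + 552.557 = 774.69 m.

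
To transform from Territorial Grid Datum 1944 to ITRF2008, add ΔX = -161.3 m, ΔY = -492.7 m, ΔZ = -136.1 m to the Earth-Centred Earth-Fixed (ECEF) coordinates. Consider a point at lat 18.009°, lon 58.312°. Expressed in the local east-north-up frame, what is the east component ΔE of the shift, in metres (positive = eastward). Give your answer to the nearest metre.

The local east axis at (φ, λ) is (−sin λ, cos λ, 0), so ΔE = −sin(58.312°)·(-161.3) + cos(58.312°)·(-492.7) = -121.56 m.

ΔE = -122 m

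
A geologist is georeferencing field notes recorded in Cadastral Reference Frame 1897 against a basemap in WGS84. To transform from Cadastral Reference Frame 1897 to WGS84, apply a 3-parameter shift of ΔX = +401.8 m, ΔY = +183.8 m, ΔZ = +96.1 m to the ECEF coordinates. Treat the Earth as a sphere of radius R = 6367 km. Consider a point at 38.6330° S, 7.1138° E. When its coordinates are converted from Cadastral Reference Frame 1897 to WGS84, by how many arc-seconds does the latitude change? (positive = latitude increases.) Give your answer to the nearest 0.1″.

sin φ = -0.624330, cos φ = 0.781161, sin λ = 0.123840, cos λ = 0.992302.
North component: ΔN = −sin φ cos λ·ΔX − sin φ sin λ·ΔY + cos φ·ΔZ = −(-0.624330)(0.992302)(401.8) − (-0.624330)(0.123840)(183.8) + (0.781161)(96.1) = 338.21 m.
1° of latitude spans πR/180 = 111125 m, so Δφ = 338.21 / 111125 × 3600 = 10.956″.

Δφ = 11.0″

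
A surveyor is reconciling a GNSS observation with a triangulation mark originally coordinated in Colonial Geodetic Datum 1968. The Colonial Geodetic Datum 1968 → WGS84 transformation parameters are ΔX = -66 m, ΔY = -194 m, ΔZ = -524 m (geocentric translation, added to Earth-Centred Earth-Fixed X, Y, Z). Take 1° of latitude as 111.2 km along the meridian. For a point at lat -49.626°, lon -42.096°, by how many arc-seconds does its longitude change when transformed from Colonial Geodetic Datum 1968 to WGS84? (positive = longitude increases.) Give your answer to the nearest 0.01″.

Δλ = -9.41″

sin φ = -0.761832, cos φ = 0.647774, sin λ = -0.670375, cos λ = 0.742023.
East component: ΔE = −sin λ·ΔX + cos λ·ΔY = −(-0.670375)(-66) + (0.742023)(-194) = -188.20 m.
1° of latitude spans 111200 m; at latitude φ, 1° of longitude spans that × cos φ = 72032.5 m, so Δλ = -188.20 / 72032.5 × 3600 = -9.406″.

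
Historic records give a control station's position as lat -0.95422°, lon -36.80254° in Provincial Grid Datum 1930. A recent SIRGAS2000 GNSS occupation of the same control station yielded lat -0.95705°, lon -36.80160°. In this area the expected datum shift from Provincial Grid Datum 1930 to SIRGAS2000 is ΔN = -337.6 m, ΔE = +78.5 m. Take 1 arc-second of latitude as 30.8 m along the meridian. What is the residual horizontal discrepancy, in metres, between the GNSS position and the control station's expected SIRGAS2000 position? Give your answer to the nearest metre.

Observed coordinate differences: Δφ = -0.00283°, Δλ = +0.00094°.
Converting to metres (1° lat = 110880 m, cos φ = 0.999861): observed ΔN = -313.8 m, observed ΔE = 104.2 m.
Subtracting the expected shift leaves a residual of -313.8 − (-337.6) = 23.8 m north and 104.2 − (78.5) = 25.7 m east.
Residual distance = √(23.8² + 25.7²) = 35.0 m.

35 m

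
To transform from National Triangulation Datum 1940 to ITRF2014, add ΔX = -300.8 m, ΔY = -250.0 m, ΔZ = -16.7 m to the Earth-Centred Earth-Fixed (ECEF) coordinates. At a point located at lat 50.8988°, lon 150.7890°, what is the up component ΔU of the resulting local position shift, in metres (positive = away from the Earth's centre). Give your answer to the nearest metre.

The local up (radial) axis is (cos φ cos λ, cos φ sin λ, sin φ), giving ΔU = 165.586 − 76.949 − 12.960 = 75.68 m.

ΔU = 76 m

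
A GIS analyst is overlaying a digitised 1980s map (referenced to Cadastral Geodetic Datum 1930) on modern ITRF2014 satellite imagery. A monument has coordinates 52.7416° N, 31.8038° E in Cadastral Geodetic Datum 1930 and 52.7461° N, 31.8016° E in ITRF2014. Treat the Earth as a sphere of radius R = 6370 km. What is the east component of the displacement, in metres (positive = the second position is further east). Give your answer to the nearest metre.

ΔE = -148 m

Δφ = 52.7461° − 52.7416° = +0.0045°; Δλ = 31.8016° − 31.8038° = -0.0022°.
1° along a meridian = πR/180 = 111177 m.
ΔN = Δφ × 111177 = 500.3 m; ΔE = Δλ × 111177 × cos(52.7416°) = -0.0022 × 111177 × 0.605411 = -148.1 m.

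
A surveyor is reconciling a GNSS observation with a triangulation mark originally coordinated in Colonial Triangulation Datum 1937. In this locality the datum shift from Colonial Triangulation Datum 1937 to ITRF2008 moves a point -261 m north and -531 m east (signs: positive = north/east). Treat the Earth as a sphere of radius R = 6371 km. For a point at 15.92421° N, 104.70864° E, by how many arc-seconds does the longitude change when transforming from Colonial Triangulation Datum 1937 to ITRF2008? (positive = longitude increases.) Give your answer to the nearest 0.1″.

Δλ = -17.9″

At latitude 15.92421°, cos φ = 0.961625.
One radian of longitude at latitude φ spans R cos φ, so Δλ = ΔE / (R cos φ) = -531.0 / (6371000 × 0.961625) = -8.6672e-05 rad = -17.877″.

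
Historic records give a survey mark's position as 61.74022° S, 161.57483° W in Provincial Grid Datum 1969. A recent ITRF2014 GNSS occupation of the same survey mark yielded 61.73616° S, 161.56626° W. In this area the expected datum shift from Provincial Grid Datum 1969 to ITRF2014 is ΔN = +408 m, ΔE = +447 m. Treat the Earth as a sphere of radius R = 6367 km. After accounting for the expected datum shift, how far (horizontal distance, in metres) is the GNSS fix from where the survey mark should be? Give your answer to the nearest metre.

Observed coordinate differences: Δφ = +0.00406°, Δλ = +0.00857°.
Converting to metres (1° lat = 111125 m, cos φ = 0.473470): observed ΔN = 451.2 m, observed ΔE = 450.9 m.
Subtracting the expected shift leaves a residual of 451.2 − (408) = 43.2 m north and 450.9 − (447) = 3.9 m east.
Residual distance = √(43.2² + 3.9²) = 43.3 m.

43 m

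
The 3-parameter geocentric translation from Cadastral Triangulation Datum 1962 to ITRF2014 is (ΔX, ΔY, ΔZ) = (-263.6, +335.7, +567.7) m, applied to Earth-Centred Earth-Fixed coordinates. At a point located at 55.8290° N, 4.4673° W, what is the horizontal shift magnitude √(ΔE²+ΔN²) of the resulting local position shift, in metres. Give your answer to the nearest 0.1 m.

At φ = 55.8290°, λ = -4.4673°: sin φ = 0.827365, cos φ = 0.561665, sin λ = -0.077890, cos λ = 0.996962.
ΔE = −sin λ·ΔX + cos λ·ΔY = −(-0.077890)·(-263.6) + (0.996962)·(335.7) = 314.15 m.
ΔN = −sin φ cos λ·ΔX − sin φ sin λ·ΔY + cos φ·ΔZ = −(0.827365)(0.996962)(-263.6) − (0.827365)(-0.077890)(335.7) + (0.561665)(567.7) = 557.92 m.
Horizontal magnitude = √(ΔE² + ΔN²) = √(314.15² + 557.92²) = 640.29 m.

640.3 m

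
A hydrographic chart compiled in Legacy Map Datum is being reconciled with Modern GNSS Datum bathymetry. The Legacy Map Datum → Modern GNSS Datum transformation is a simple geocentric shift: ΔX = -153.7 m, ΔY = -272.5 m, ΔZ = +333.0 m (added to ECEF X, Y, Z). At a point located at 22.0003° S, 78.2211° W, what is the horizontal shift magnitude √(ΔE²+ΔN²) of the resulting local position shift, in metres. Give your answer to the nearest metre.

At φ = -22.0003°, λ = -78.2211°: sin φ = -0.374611, cos φ = 0.927182, sin λ = -0.978943, cos λ = 0.204136.
ΔE = −sin λ·ΔX + cos λ·ΔY = −(-0.978943)·(-153.7) + (0.204136)·(-272.5) = -206.09 m.
ΔN = −sin φ cos λ·ΔX − sin φ sin λ·ΔY + cos φ·ΔZ = −(-0.374611)(0.204136)(-153.7) − (-0.374611)(-0.978943)(-272.5) + (0.927182)(333.0) = 396.93 m.
Horizontal magnitude = √(ΔE² + ΔN²) = √((-206.09)² + 396.93²) = 447.24 m.

447 m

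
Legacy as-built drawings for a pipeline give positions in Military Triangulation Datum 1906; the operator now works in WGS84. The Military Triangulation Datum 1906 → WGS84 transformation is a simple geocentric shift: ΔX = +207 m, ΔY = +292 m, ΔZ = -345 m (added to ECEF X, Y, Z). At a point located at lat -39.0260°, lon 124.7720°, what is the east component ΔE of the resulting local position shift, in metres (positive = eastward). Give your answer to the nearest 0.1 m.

At φ = -39.0260°, λ = 124.7720°: sin φ = -0.629673, cos φ = 0.776860, sin λ = 0.821428, cos λ = -0.570312.
ΔE = −sin λ·ΔX + cos λ·ΔY = −(0.821428)·(207) + (-0.570312)·(292) = -336.57 m.

ΔE = -336.6 m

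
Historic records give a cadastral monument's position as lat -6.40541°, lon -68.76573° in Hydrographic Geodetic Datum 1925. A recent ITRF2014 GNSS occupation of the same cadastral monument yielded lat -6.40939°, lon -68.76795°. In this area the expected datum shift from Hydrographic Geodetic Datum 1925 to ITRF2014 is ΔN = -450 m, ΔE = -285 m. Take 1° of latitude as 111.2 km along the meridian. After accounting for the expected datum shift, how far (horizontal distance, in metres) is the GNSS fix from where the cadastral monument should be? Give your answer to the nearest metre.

Observed coordinate differences: Δφ = -0.00398°, Δλ = -0.00222°.
Converting to metres (1° lat = 111200 m, cos φ = 0.993757): observed ΔN = -442.6 m, observed ΔE = -245.3 m.
Subtracting the expected shift leaves a residual of -442.6 − (-450) = 7.4 m north and -245.3 − (-285) = 39.7 m east.
Residual distance = √(7.4² + 39.7²) = 40.4 m.

40 m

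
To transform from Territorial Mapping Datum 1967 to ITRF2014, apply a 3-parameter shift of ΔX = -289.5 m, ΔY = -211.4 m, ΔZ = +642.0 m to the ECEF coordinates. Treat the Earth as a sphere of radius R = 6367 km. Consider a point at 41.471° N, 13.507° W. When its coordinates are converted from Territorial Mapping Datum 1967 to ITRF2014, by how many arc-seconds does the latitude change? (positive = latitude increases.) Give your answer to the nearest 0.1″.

sin φ = 0.662241, cos φ = 0.749291, sin λ = -0.233564, cos λ = 0.972341.
North component: ΔN = −sin φ cos λ·ΔX − sin φ sin λ·ΔY + cos φ·ΔZ = −(0.662241)(0.972341)(-289.5) − (0.662241)(-0.233564)(-211.4) + (0.749291)(642.0) = 634.76 m.
1° of latitude spans πR/180 = 111125 m, so Δφ = 634.76 / 111125 × 3600 = 20.564″.

Δφ = 20.6″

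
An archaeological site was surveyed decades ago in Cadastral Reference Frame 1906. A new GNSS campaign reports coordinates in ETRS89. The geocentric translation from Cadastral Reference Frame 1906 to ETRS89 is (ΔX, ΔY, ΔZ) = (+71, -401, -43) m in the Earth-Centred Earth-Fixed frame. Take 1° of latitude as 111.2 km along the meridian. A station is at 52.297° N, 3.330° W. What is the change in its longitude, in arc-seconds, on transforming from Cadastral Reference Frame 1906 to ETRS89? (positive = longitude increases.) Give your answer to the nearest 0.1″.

sin φ = 0.791192, cos φ = 0.611568, sin λ = -0.058087, cos λ = 0.998312.
East component: ΔE = −sin λ·ΔX + cos λ·ΔY = −(-0.058087)(71) + (0.998312)(-401) = -396.20 m.
1° of latitude spans 111200 m; at latitude φ, 1° of longitude spans that × cos φ = 68006.4 m, so Δλ = -396.20 / 68006.4 × 3600 = -20.973″.

Δλ = -21.0″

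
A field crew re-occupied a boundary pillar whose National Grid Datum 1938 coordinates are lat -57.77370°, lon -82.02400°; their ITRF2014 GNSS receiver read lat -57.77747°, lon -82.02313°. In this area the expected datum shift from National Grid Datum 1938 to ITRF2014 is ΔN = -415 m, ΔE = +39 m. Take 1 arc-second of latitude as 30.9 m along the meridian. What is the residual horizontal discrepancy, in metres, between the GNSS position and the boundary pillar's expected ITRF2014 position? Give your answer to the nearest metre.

13 m

Observed coordinate differences: Δφ = -0.00377°, Δλ = +0.00087°.
Converting to metres (1° lat = 111240 m, cos φ = 0.533265): observed ΔN = -419.4 m, observed ΔE = 51.6 m.
Subtracting the expected shift leaves a residual of -419.4 − (-415) = -4.4 m north and 51.6 − (39) = 12.6 m east.
Residual distance = √((-4.4)² + 12.6²) = 13.3 m.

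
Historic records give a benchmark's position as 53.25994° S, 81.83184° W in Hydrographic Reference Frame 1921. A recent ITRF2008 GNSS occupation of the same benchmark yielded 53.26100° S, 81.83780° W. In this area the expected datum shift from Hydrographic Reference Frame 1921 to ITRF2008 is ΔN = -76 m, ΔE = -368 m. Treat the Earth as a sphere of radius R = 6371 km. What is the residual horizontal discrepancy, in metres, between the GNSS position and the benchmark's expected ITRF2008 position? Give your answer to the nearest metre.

Observed coordinate differences: Δφ = -0.00106°, Δλ = -0.00596°.
Converting to metres (1° lat = 111195 m, cos φ = 0.598186): observed ΔN = -117.9 m, observed ΔE = -396.4 m.
Subtracting the expected shift leaves a residual of -117.9 − (-76) = -41.9 m north and -396.4 − (-368) = -28.4 m east.
Residual distance = √((-41.9)² + (-28.4)²) = 50.6 m.

51 m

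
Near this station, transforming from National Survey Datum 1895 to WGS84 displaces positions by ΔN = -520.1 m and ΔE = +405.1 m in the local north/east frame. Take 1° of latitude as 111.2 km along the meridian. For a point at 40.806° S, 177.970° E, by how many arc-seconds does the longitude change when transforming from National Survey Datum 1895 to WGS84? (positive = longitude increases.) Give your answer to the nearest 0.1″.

At latitude -40.806°, cos φ = 0.756927.
1° of longitude at this latitude = 111.2 × cos φ = 84.17 km, so Δλ = 405.1 / 84170.2 = 0.0048129° = 17.326″.

Δλ = 17.3″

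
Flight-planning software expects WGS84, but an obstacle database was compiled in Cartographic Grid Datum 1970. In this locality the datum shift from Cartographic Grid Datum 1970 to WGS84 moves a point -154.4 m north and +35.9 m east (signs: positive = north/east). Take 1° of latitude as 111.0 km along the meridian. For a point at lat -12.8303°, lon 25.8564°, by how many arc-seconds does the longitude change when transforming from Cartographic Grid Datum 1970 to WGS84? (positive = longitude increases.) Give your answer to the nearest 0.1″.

At latitude -12.8303°, cos φ = 0.975032.
1° of longitude at this latitude = 111.0 × cos φ = 108.23 km, so Δλ = 35.9 / 108228.6 = 0.0003317° = 1.194″.

Δλ = 1.2″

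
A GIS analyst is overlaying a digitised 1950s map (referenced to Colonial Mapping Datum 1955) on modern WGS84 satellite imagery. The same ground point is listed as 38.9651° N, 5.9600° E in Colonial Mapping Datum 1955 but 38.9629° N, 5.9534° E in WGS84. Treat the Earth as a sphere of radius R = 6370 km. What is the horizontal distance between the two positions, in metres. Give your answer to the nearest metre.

621 m

Δφ = 38.9629° − 38.9651° = -0.0022°; Δλ = 5.9534° − 5.9600° = -0.0066°.
1° along a meridian = πR/180 = 111177 m.
ΔN = Δφ × 111177 = -244.6 m; ΔE = Δλ × 111177 × cos(38.9651°) = -0.0066 × 111177 × 0.777529 = -570.5 m.
Distance = √(ΔE² + ΔN²) = √((-570.5)² + (-244.6)²) = 620.7 m.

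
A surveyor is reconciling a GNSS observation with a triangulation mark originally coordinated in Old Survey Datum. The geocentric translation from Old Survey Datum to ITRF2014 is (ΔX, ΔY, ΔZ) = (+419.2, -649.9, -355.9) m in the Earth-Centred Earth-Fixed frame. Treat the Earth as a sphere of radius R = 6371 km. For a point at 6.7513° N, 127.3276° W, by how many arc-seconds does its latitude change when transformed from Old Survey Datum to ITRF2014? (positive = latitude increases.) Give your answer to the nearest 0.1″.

Δφ = -12.4″

sin φ = 0.117560, cos φ = 0.993066, sin λ = -0.795181, cos λ = -0.606372.
North component: ΔN = −sin φ cos λ·ΔX − sin φ sin λ·ΔY + cos φ·ΔZ = −(0.117560)(-0.606372)(419.2) − (0.117560)(-0.795181)(-649.9) + (0.993066)(-355.9) = -384.30 m.
1° of latitude spans πR/180 = 111195 m, so Δφ = -384.30 / 111195 × 3600 = -12.442″.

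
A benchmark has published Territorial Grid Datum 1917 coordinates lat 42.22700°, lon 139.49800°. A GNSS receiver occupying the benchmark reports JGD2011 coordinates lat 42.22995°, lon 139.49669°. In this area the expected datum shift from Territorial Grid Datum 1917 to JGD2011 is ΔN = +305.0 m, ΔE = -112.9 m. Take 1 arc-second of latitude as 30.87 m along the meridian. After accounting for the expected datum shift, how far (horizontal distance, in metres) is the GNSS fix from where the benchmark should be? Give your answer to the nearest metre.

23 m

Observed coordinate differences: Δφ = +0.00295°, Δλ = -0.00131°.
Converting to metres (1° lat = 111132 m, cos φ = 0.740488): observed ΔN = 327.8 m, observed ΔE = -107.8 m.
Subtracting the expected shift leaves a residual of 327.8 − (305.0) = 22.8 m north and -107.8 − (-112.9) = 5.1 m east.
Residual distance = √(22.8² + 5.1²) = 23.4 m.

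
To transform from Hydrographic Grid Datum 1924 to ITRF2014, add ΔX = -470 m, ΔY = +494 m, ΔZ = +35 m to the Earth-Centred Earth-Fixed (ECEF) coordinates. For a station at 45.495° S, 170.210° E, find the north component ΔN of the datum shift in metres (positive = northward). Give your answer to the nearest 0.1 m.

The local north axis is (−sin φ cos λ, −sin φ sin λ, cos φ), giving ΔN = 330.318 + 59.907 + 24.534 = 414.76 m.

ΔN = 414.8 m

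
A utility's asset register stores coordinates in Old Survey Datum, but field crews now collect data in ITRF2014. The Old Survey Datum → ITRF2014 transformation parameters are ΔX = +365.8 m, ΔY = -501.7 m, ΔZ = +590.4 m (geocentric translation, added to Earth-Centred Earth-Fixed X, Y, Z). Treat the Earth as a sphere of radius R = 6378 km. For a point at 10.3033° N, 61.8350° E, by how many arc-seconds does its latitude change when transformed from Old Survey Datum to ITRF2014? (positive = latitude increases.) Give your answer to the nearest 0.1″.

Δφ = 20.3″

sin φ = 0.178859, cos φ = 0.983875, sin λ = 0.881592, cos λ = 0.472012.
North component: ΔN = −sin φ cos λ·ΔX − sin φ sin λ·ΔY + cos φ·ΔZ = −(0.178859)(0.472012)(365.8) − (0.178859)(0.881592)(-501.7) + (0.983875)(590.4) = 629.11 m.
1° of latitude spans πR/180 = 111317 m, so Δφ = 629.11 / 111317 × 3600 = 20.345″.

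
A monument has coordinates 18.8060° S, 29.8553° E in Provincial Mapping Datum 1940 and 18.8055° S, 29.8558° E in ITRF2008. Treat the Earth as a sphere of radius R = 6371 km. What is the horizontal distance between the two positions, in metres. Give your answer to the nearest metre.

77 m

Δφ = -18.8055° − -18.8060° = +0.0005°; Δλ = 29.8558° − 29.8553° = +0.0005°.
1° along a meridian = πR/180 = 111195 m.
ΔN = Δφ × 111195 = 55.6 m; ΔE = Δλ × 111195 × cos(-18.8060°) = +0.0005 × 111195 × 0.946616 = 52.6 m.
Distance = √(ΔE² + ΔN²) = √(52.6² + 55.6²) = 76.6 m.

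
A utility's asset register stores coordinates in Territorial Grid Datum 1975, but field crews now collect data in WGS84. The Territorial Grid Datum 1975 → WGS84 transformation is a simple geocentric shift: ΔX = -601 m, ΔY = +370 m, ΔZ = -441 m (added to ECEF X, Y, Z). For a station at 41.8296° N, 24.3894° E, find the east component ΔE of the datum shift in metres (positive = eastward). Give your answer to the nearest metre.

The local east axis at (φ, λ) is (−sin λ, cos λ, 0), so ΔE = −sin(24.3894°)·(-601) + cos(24.3894°)·370 = 585.16 m.

ΔE = 585 m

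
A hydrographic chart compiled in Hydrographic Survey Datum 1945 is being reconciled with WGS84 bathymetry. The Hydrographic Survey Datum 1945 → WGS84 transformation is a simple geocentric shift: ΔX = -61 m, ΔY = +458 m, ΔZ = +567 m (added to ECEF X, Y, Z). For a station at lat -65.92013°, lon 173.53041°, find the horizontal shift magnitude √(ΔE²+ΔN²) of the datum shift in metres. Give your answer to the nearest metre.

At φ = -65.92013°, λ = 173.53041°: sin φ = -0.912978, cos φ = 0.408010, sin λ = 0.112676, cos λ = -0.993632.
ΔE = −sin λ·ΔX + cos λ·ΔY = −(0.112676)·(-61) + (-0.993632)·(458) = -448.21 m.
ΔN = −sin φ cos λ·ΔX − sin φ sin λ·ΔY + cos φ·ΔZ = −(-0.912978)(-0.993632)(-61) − (-0.912978)(0.112676)(458) + (0.408010)(567) = 333.79 m.
Horizontal magnitude = √(ΔE² + ΔN²) = √((-448.21)² + 333.79²) = 558.85 m.

559 m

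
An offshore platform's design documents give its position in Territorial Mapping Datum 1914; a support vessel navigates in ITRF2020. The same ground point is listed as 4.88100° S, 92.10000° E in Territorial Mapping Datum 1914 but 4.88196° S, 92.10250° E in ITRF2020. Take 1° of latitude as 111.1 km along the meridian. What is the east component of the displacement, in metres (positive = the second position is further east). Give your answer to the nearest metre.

Δφ = -4.88196° − -4.88100° = -0.00096°; Δλ = 92.10250° − 92.10000° = +0.00250°.
ΔN = Δφ × 111100 = -106.7 m; ΔE = Δλ × 111100 × cos(-4.88100°) = +0.00250 × 111100 × 0.996374 = 276.7 m.

ΔE = 277 m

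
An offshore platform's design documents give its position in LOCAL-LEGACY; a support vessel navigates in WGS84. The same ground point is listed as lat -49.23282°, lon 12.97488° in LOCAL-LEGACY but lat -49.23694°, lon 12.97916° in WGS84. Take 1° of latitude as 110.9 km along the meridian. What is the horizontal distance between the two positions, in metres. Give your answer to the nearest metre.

Δφ = -49.23694° − -49.23282° = -0.00412°; Δλ = 12.97916° − 12.97488° = +0.00428°.
ΔN = Δφ × 110900 = -456.9 m; ΔE = Δλ × 110900 × cos(-49.23282°) = +0.00428 × 110900 × 0.652987 = 309.9 m.
Distance = √(ΔE² + ΔN²) = √(309.9² + (-456.9)²) = 552.1 m.

552 m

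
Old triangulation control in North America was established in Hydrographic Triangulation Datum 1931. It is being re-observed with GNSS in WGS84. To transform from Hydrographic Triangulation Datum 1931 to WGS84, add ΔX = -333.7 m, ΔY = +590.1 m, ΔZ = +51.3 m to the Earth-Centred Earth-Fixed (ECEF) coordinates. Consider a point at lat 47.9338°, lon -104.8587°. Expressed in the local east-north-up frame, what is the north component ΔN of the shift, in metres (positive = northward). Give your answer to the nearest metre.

The local north axis is (−sin φ cos λ, −sin φ sin λ, cos φ), giving ΔN = -63.527 + 423.425 + 34.370 = 394.27 m.

ΔN = 394 m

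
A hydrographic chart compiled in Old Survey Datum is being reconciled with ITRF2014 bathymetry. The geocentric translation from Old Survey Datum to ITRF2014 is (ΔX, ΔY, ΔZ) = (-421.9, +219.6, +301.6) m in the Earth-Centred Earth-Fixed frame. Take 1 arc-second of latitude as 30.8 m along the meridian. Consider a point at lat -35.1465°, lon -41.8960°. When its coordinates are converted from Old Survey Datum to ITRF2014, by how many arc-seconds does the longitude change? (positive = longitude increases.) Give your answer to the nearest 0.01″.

sin φ = -0.575669, cos φ = 0.817683, sin λ = -0.667781, cos λ = 0.744358.
East component: ΔE = −sin λ·ΔX + cos λ·ΔY = −(-0.667781)(-421.9) + (0.744358)(219.6) = -118.28 m.
1° of latitude spans 3600 × 30.80 = 110880 m; at latitude φ, 1° of longitude spans that × cos φ = 90664.7 m, so Δλ = -118.28 / 90664.7 × 3600 = -4.696″.

Δλ = -4.70″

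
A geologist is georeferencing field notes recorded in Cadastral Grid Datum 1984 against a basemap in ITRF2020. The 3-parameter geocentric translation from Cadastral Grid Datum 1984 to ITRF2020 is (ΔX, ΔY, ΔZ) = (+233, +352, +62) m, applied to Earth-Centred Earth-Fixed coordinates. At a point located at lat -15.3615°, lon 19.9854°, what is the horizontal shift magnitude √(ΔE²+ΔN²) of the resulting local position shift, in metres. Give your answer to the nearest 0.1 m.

At φ = -15.3615°, λ = 19.9854°: sin φ = -0.264908, cos φ = 0.964274, sin λ = 0.341781, cos λ = 0.939780.
ΔE = −sin λ·ΔX + cos λ·ΔY = −(0.341781)·(233) + (0.939780)·(352) = 251.17 m.
ΔN = −sin φ cos λ·ΔX − sin φ sin λ·ΔY + cos φ·ΔZ = −(-0.264908)(0.939780)(233) − (-0.264908)(0.341781)(352) + (0.964274)(62) = 149.66 m.
Horizontal magnitude = √(ΔE² + ΔN²) = √(251.17² + 149.66²) = 292.38 m.

292.4 m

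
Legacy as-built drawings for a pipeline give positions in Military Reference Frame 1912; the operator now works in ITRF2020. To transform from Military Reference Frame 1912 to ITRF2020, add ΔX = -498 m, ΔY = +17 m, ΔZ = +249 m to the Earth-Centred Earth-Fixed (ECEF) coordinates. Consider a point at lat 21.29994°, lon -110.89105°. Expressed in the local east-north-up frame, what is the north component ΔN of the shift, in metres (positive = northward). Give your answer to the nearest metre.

The local north axis is (−sin φ cos λ, −sin φ sin λ, cos φ), giving ΔN = -64.507 + 5.769 + 231.991 = 173.25 m.

ΔN = 173 m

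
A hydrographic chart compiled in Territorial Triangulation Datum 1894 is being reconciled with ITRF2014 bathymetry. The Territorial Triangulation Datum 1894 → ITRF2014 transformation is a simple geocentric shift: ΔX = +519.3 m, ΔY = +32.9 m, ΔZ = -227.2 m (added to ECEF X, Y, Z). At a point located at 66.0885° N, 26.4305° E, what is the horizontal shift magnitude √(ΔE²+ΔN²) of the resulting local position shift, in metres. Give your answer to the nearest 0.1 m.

567.6 m

The local east axis at (φ, λ) is (−sin λ, cos λ, 0), so ΔE = −sin(26.4305°)·519.3 + cos(26.4305°)·32.9 = -201.69 m.
The local north axis is (−sin φ cos λ, −sin φ sin λ, cos φ), giving ΔN = -425.109 − 13.387 − 92.090 = -530.59 m.
Horizontal magnitude = √(ΔE² + ΔN²) = √((-201.69)² + (-530.59)²) = 567.63 m.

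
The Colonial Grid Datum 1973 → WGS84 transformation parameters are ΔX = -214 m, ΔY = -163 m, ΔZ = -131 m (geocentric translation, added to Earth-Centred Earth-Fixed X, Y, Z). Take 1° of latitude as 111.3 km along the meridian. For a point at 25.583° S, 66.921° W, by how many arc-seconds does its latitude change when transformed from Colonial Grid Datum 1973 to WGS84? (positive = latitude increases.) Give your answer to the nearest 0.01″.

sin φ = -0.431818, cos φ = 0.901961, sin λ = -0.919965, cos λ = 0.392000.
North component: ΔN = −sin φ cos λ·ΔX − sin φ sin λ·ΔY + cos φ·ΔZ = −(-0.431818)(0.392000)(-214) − (-0.431818)(-0.919965)(-163) + (0.901961)(-131) = -89.63 m.
1° of latitude spans 111300 m, so Δφ = -89.63 / 111300 × 3600 = -2.899″.

Δφ = -2.90″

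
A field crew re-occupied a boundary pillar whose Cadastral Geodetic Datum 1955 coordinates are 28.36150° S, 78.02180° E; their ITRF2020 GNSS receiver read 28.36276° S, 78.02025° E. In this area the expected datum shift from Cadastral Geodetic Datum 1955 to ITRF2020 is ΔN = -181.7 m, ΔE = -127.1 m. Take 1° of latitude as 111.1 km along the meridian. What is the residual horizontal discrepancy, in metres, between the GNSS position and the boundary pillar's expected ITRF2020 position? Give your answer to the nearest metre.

Observed coordinate differences: Δφ = -0.00126°, Δλ = -0.00155°.
Converting to metres (1° lat = 111100 m, cos φ = 0.879968): observed ΔN = -140.0 m, observed ΔE = -151.5 m.
Subtracting the expected shift leaves a residual of -140.0 − (-181.7) = 41.7 m north and -151.5 − (-127.1) = -24.4 m east.
Residual distance = √(41.7² + (-24.4)²) = 48.3 m.

48 m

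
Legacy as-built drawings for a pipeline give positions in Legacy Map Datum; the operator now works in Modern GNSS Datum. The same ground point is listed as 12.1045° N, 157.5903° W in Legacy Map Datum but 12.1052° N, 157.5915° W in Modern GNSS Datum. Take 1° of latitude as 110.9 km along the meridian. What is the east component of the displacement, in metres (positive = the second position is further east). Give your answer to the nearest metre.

Δφ = 12.1052° − 12.1045° = +0.0007°; Δλ = -157.5915° − -157.5903° = -0.0012°.
ΔN = Δφ × 110900 = 77.6 m; ΔE = Δλ × 110900 × cos(12.1045°) = -0.0012 × 110900 × 0.977767 = -130.1 m.

ΔE = -130 m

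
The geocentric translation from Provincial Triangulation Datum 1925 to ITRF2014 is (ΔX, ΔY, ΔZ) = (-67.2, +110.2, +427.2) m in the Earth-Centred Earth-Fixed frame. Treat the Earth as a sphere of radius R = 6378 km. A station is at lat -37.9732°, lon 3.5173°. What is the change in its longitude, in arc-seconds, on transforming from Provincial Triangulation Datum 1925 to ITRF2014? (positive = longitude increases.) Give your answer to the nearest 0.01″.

Δλ = 4.68″

sin φ = -0.615293, cos φ = 0.788299, sin λ = 0.061350, cos λ = 0.998116.
East component: ΔE = −sin λ·ΔX + cos λ·ΔY = −(0.061350)(-67.2) + (0.998116)(110.2) = 114.12 m.
1° of latitude spans πR/180 = 111317 m; at latitude φ, 1° of longitude spans that × cos φ = 87751.1 m, so Δλ = 114.12 / 87751.1 × 3600 = 4.682″.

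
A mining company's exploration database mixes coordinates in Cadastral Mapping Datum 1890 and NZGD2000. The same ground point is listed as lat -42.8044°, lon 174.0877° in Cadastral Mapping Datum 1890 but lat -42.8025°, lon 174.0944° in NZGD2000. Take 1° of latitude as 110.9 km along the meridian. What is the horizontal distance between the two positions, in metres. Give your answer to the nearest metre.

584 m

Δφ = -42.8025° − -42.8044° = +0.0019°; Δλ = 174.0944° − 174.0877° = +0.0067°.
ΔN = Δφ × 110900 = 210.7 m; ΔE = Δλ × 110900 × cos(-42.8044°) = +0.0067 × 110900 × 0.733678 = 545.1 m.
Distance = √(ΔE² + ΔN²) = √(545.1² + 210.7²) = 584.4 m.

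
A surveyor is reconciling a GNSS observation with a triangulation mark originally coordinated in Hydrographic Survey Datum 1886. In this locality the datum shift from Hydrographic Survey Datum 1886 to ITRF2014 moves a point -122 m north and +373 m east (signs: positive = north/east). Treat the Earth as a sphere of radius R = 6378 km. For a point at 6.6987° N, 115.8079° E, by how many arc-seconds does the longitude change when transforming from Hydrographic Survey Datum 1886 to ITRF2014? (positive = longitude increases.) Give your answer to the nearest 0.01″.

At latitude 6.6987°, cos φ = 0.993173.
One radian of longitude at latitude φ spans R cos φ, so Δλ = ΔE / (R cos φ) = 373.0 / (6378000 × 0.993173) = 5.8884e-05 rad = 12.146″.

Δλ = 12.15″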